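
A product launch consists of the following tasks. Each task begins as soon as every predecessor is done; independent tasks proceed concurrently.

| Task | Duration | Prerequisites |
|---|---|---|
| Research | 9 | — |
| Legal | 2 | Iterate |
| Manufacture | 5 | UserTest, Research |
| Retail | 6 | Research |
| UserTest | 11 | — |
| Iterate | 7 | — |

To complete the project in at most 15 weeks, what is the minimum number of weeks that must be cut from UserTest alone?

Current finish: 16 weeks; target: 15.
UserTest is on every critical path, so each week cut from UserTest cuts the finish by one (this holds down to a finish of 15).
Need 16 − 15 = 1 week off UserTest → UserTest becomes 10 weeks, finish becomes 15.

1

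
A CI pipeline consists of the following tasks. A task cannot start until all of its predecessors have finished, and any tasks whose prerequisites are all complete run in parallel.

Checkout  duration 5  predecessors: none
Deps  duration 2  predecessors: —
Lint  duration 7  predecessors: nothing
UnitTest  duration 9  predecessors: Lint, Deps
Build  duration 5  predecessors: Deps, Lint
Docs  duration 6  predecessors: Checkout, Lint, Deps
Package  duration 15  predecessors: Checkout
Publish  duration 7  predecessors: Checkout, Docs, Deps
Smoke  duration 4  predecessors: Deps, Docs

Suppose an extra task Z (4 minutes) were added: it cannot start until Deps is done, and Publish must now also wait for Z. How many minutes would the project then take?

Originally the project takes 20 minutes.
With Z inserted, Publish now waits for max(Checkout, Docs, Deps, Z).
New critical path: Checkout→Package = 5+15 = 20 ⇒ 20 minutes.

20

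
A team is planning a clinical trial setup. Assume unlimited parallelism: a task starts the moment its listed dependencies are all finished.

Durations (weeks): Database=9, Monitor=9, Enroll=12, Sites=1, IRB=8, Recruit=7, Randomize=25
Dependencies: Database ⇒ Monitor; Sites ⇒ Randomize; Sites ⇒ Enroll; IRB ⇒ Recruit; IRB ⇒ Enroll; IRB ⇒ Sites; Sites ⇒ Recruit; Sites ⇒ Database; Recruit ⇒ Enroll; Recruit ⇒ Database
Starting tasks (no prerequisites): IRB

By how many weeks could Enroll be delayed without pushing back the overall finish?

6

IRB→Sites→Recruit→Database→Monitor = 8+1+7+9+9 = 34 sets the makespan at 34 weeks.
Longest path through Enroll: 28 weeks (earliest finish 28, latest finish 34).
Slack of Enroll = 22 − 16 = 6 weeks.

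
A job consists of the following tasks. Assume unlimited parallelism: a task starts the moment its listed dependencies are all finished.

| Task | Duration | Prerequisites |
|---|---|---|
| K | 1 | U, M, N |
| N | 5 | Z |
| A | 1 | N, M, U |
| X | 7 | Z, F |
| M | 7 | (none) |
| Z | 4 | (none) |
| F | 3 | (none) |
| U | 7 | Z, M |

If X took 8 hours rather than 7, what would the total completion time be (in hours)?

15

Baseline: M→U→A = 7+7+1 = 15 → 15 hours.
The longest path through X is only 11 hours, so X has float 4.
No other chain overtakes it, so the finish is 15 hours.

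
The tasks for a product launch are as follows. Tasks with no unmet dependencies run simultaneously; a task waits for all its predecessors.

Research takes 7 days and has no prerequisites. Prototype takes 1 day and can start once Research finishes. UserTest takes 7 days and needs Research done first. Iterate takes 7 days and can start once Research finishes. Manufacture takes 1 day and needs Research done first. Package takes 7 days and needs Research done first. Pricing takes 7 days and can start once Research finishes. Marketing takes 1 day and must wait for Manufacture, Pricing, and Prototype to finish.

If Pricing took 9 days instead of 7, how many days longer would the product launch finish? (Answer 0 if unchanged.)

2

As given, the longest chain is Research→Pricing→Marketing = 7+7+1 = 15, so the finish is 15 days.
Pricing is on the critical path; changing it to 9 makes that path 17 days.
The critical path is still Research→Pricing→Marketing; finish is now 17 days.
Change in finish: 17 − 15 = +2 days.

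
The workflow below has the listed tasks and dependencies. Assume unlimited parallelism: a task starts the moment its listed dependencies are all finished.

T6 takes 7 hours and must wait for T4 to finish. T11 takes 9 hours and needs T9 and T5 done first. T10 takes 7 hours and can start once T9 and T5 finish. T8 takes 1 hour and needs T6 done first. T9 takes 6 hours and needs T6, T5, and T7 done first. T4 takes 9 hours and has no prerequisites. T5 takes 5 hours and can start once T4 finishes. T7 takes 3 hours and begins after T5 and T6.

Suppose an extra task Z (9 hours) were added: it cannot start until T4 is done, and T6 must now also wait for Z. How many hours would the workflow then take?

Originally the workflow takes 34 hours.
With Z inserted, T6 now waits for max(T4, Z).
New critical path: T4→Z→T6→T7→T9→T11 = 9+9+7+3+6+9 = 43 ⇒ 43 hours.

43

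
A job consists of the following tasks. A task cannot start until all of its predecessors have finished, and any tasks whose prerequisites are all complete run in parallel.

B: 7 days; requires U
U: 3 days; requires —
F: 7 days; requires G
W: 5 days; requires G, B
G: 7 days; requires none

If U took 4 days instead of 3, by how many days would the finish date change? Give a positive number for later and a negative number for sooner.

Baseline: U→B→W = 3+7+5 = 15 → 15 days.
U is on the critical path; changing it to 4 makes that path 16 days.
The critical path is still U→B→W; finish is now 16 days.
Change in finish: 16 − 15 = +1 days.

1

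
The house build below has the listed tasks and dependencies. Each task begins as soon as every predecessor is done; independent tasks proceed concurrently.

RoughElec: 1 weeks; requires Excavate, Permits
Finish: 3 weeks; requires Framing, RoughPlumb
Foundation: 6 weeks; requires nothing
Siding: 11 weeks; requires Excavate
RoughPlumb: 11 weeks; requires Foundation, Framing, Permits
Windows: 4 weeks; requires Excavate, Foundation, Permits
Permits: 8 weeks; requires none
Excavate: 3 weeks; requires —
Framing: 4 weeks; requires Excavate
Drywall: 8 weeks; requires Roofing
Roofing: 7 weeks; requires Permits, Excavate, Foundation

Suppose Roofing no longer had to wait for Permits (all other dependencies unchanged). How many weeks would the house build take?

22

Before: longest chain Permits→Roofing→Drywall = 8+7+8 = 23, finish 23.
Without Permits→Roofing, Roofing's earliest start moves from 8 to 6.
New critical path: Permits→RoughPlumb→Finish = 8+11+3 = 22 ⇒ 22 weeks.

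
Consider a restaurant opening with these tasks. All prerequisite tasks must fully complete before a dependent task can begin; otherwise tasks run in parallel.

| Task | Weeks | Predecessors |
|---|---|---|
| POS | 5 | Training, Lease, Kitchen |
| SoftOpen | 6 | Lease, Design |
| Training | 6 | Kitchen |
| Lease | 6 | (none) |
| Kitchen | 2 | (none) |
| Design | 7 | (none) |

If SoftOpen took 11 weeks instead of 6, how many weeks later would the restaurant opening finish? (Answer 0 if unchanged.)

Baseline: Design→SoftOpen = 7+6 = 13 → 13 weeks.
SoftOpen is on the critical path; changing it to 11 makes that path 18 weeks.
No other chain overtakes it, so the finish is 18 weeks.
Change in finish: 18 − 13 = +5 weeks.

5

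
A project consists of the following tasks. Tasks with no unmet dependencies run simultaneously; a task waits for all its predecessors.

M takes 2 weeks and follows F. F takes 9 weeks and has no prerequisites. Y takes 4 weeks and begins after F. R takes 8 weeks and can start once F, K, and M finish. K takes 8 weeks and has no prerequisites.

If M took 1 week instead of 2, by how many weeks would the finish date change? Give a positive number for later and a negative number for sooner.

The binding path is F→M→R = 9+2+8 = 19; finish at 19 weeks.
M is on the critical path; changing it to 1 makes that path 18 weeks.
That remains the longest chain; total 18 weeks.
Change in finish: 18 − 19 = -1 weeks.

-1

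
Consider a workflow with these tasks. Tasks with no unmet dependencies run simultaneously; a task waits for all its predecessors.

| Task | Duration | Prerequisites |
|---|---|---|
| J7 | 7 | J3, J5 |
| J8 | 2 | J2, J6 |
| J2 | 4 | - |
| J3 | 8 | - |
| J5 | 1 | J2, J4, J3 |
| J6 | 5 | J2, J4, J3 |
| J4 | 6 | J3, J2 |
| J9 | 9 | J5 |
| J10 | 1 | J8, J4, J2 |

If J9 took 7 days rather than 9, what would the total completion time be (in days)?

22

As given, the longest chain is J3→J4→J5→J9 = 8+6+1+9 = 24, so the finish is 24 days.
Since J9 is critical, the -2 change carries straight to that chain (now 22 days).
Now J3→J4→J5→J7 = 8+6+1+7 = 22 is longest, so the finish becomes 22 days.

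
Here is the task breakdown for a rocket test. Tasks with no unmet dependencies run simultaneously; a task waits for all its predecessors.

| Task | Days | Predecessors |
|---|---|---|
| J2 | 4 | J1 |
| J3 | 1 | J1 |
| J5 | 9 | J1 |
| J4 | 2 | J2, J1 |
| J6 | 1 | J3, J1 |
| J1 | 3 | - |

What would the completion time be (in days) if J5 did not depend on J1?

9

Original critical path: J1→J5 = 3+9 = 12 ⇒ 12 days.
Without J1→J5, J5's earliest start moves from 3 to 0.
After: J1→J2→J4 = 3+4+2 = 9 → 9 days.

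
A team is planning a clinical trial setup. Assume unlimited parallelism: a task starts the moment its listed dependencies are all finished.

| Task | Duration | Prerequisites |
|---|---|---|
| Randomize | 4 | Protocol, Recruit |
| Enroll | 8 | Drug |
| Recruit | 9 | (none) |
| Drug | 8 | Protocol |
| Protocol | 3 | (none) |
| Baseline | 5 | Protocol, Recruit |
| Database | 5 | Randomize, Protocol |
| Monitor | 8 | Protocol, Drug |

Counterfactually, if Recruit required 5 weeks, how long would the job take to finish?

Baseline: Protocol→Drug→Enroll = 3+8+8 = 19 → 19 weeks.
Recruit is off the critical path — its longest chain is 18 weeks, giving 1 of slack.
The critical path is still Protocol→Drug→Enroll; finish is now 19 weeks.

19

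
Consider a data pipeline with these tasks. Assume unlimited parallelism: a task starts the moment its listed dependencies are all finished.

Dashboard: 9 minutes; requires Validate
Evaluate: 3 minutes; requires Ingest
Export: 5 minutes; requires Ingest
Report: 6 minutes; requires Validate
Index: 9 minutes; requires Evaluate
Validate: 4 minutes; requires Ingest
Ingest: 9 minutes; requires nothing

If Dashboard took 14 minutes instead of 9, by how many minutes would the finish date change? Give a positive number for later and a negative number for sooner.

5

The binding path is Ingest→Validate→Dashboard = 9+4+9 = 22; finish at 22 minutes.
Dashboard is on the critical path; changing it to 14 makes that path 27 minutes.
The critical path is still Ingest→Validate→Dashboard; finish is now 27 minutes.
Change in finish: 27 − 22 = +5 minutes.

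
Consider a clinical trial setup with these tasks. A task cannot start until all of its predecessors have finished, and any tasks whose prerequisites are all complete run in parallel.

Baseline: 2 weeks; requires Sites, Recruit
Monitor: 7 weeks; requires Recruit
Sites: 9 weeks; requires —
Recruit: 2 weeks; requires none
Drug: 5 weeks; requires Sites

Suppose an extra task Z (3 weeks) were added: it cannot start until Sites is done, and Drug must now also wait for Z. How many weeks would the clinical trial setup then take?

Originally the clinical trial setup takes 14 weeks.
With Z inserted, Drug now waits for max(Sites, Z).
New critical path: Sites→Z→Drug = 9+3+5 = 17 ⇒ 17 weeks.

17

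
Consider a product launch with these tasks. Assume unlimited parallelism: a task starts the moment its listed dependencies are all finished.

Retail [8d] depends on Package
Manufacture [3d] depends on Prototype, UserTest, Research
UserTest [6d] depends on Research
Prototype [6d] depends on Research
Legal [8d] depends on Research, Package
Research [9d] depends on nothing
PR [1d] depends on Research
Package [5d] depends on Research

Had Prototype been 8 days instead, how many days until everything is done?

22

Critical path before the change: Research→Package→Retail = 9+5+8 = 22 giving 22 days.
Prototype has 4 days of float (longest path through it is 18).
The critical path is still Research→Package→Retail; finish is now 22 days.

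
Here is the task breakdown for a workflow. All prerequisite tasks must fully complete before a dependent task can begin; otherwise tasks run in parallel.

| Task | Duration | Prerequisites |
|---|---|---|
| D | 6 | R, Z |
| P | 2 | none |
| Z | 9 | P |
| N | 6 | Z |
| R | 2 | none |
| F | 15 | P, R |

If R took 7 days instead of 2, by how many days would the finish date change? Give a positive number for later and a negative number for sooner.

Critical path before the change: R→F = 2+15 = 17 giving 17 days.
R is on the critical path; changing it to 7 makes that path 22 days.
The critical path is still R→F; finish is now 22 days.
Change in finish: 22 − 17 = +5 days.

5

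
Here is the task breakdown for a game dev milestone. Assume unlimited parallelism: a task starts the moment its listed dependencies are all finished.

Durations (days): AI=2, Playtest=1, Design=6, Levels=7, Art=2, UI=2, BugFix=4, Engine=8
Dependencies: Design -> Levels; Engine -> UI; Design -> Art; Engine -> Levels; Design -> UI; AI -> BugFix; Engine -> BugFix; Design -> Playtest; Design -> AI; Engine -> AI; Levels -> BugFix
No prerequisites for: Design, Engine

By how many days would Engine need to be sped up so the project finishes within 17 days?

Current finish: 19 days; target: 17.
Engine is on every critical path, so each day cut from Engine cuts the finish by one (this holds down to a finish of 17).
Need 19 − 17 = 2 days off Engine → Engine becomes 6 days, finish becomes 17.

2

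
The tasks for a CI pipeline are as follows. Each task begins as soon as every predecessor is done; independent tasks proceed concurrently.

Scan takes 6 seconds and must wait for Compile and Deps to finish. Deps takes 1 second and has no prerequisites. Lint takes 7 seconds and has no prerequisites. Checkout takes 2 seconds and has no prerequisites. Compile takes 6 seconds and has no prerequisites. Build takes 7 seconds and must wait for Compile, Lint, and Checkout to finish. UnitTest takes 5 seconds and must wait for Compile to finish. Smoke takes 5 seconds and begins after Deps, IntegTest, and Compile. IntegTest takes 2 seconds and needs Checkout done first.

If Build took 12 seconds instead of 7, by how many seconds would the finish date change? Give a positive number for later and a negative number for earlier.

5

As given, the longest chain is Lint→Build = 7+7 = 14, so the finish is 14 seconds.
Build is on the critical path; changing it to 12 makes that path 19 seconds.
No other chain overtakes it, so the finish is 19 seconds.
Change in finish: 19 − 14 = +5 seconds.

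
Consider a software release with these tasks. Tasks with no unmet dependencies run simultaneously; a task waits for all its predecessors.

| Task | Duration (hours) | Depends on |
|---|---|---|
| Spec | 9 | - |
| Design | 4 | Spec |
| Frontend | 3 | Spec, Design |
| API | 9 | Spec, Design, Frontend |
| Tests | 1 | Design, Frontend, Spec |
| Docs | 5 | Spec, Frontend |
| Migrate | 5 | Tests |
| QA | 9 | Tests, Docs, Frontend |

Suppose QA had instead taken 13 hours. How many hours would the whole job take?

34

Actual critical path: Spec→Design→Frontend→Docs→QA = 9+4+3+5+9 = 30 ⇒ 30 hours.
Since QA is critical, the +4 change carries straight to that chain (now 34 hours).
The critical path is still Spec→Design→Frontend→Docs→QA; finish is now 34 hours.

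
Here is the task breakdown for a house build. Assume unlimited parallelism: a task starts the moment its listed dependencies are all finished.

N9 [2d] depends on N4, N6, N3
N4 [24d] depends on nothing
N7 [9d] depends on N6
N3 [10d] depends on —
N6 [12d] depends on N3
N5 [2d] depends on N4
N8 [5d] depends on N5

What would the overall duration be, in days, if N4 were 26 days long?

Actual critical path: N4→N5→N8 = 24+2+5 = 31 ⇒ 31 days.
N4 lies on that path, so at 26 days the path becomes 33 days.
That remains the longest chain; total 33 days.

33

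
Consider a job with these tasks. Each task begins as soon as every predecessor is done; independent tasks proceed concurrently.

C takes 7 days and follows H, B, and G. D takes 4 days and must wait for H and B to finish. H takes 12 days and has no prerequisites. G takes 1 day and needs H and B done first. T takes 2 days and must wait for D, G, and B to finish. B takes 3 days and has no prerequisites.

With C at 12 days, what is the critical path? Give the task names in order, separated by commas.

Actual critical path: H→G→C = 12+1+7 = 20 ⇒ 20 days.
Since C is critical, the +5 change carries straight to that chain (now 25 days).
No other chain overtakes it, so the finish is 25 days.

H, G, C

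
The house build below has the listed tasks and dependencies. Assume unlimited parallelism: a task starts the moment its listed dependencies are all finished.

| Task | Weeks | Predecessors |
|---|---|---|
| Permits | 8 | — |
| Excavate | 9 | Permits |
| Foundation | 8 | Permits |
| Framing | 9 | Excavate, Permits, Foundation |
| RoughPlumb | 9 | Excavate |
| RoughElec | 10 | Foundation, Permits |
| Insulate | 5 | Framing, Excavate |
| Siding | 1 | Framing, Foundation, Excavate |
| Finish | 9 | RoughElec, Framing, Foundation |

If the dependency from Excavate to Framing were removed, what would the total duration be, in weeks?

35

Original critical path: Permits→Excavate→Framing→Finish = 8+9+9+9 = 35 ⇒ 35 weeks.
Without Excavate→Framing, Framing's earliest start moves from 17 to 16.
The longest chain is now Permits→Foundation→RoughElec→Finish = 8+8+10+9 = 35, so the job takes 35 weeks.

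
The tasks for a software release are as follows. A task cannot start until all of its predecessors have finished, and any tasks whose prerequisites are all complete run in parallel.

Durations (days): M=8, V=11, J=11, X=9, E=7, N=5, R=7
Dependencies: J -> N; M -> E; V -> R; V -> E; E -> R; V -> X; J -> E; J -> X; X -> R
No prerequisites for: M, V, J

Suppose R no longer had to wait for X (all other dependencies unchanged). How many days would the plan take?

25

Before: longest chain V→X→R = 11+9+7 = 27, finish 27.
Without X→R, R's earliest start moves from 20 to 18.
The longest chain is now V→E→R = 11+7+7 = 25, so the plan takes 25 days.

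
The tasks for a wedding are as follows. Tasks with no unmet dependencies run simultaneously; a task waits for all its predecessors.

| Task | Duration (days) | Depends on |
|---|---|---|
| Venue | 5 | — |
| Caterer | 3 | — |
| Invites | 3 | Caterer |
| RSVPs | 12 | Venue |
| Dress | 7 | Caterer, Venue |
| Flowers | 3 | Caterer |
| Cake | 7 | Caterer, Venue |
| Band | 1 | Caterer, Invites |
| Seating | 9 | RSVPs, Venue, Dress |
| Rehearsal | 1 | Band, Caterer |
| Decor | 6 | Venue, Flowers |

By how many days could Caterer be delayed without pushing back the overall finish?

The longest chain is Venue→RSVPs→Seating = 5+12+9 = 26; overall finish 26 days.
Caterer finishes as early as 3 and must finish by 10.
So Caterer can slip 10 − 3 = 7 days.

7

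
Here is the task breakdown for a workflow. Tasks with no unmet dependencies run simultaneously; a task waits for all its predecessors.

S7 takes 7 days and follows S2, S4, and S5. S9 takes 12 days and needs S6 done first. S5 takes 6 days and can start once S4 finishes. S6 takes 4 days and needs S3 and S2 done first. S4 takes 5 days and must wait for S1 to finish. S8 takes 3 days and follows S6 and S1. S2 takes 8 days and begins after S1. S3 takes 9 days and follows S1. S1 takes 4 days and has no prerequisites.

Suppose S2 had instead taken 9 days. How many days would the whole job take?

29

As given, the longest chain is S1→S3→S6→S9 = 4+9+4+12 = 29, so the finish is 29 days.
S2 has 1 day of float (longest path through it is 28).
The binding chain switches to S1→S2→S6→S9 = 4+9+4+12 = 29; finish 29 days.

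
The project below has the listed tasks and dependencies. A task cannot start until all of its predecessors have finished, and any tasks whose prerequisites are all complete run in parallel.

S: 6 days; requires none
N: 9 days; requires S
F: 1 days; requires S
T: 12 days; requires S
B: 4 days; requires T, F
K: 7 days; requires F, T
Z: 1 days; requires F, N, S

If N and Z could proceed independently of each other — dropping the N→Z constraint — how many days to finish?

Before: longest chain S→T→K = 6+12+7 = 25, finish 25.
Without N→Z, Z's earliest start moves from 15 to 7.
The longest chain is now S→T→K = 6+12+7 = 25, so the schedule takes 25 days.

25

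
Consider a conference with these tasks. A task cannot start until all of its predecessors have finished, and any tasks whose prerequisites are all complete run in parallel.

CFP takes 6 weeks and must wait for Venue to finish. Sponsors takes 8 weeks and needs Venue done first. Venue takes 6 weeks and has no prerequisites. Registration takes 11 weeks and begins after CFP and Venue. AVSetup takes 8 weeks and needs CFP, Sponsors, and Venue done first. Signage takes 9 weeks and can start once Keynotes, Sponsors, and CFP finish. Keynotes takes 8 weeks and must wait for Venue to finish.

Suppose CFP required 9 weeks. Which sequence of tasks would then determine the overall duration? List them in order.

As given, the longest chain is Venue→CFP→Registration = 6+6+11 = 23, so the finish is 23 weeks.
CFP lies on that path, so at 9 weeks the path becomes 26 weeks.
That remains the longest chain; total 26 weeks.

Venue, CFP, Registration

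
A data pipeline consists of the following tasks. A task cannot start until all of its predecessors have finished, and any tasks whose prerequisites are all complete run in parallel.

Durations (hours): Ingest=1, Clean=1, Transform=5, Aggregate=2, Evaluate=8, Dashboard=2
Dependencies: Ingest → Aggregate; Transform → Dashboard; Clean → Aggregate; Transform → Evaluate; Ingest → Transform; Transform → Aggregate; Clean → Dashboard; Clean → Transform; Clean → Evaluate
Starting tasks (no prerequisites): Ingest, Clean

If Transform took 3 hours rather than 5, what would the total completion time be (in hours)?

As given, the longest chain is Ingest→Transform→Evaluate = 1+5+8 = 14, so the finish is 14 hours.
Since Transform is critical, the -2 change carries straight to that chain (now 12 hours).
The critical path is still Ingest→Transform→Evaluate; finish is now 12 hours.

12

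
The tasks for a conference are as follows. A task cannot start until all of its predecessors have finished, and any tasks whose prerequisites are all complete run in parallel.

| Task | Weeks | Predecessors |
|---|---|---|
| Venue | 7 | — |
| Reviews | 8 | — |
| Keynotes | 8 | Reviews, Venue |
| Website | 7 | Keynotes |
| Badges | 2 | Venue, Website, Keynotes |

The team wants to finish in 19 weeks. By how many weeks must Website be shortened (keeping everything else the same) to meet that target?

6

Current finish: 25 weeks; target: 19.
Website is on every critical path, so each week cut from Website cuts the finish by one (this holds down to a finish of 19).
Need 25 − 19 = 6 weeks off Website → Website becomes 1 week, finish becomes 19.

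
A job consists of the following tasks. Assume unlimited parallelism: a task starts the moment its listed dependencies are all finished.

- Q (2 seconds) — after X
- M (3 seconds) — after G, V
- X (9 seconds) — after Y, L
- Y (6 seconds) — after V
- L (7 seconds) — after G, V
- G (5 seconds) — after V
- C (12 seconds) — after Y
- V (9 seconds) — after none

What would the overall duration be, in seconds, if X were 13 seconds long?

36

The binding path is V→G→L→X→Q = 9+5+7+9+2 = 32; finish at 32 seconds.
X lies on that path, so at 13 seconds the path becomes 36 seconds.
The critical path is still V→G→L→X→Q; finish is now 36 seconds.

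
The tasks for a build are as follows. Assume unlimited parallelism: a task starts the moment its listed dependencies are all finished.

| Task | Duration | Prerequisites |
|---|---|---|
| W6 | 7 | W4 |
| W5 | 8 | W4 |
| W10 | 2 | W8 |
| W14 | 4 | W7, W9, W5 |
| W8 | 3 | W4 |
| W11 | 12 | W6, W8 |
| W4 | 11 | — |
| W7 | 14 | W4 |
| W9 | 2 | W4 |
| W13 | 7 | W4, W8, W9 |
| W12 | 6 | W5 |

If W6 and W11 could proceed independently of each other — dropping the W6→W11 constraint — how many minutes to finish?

29

Original critical path: W4→W6→W11 = 11+7+12 = 30 ⇒ 30 minutes.
Without W6→W11, W11's earliest start moves from 18 to 14.
New critical path: W4→W7→W14 = 11+14+4 = 29 ⇒ 29 minutes.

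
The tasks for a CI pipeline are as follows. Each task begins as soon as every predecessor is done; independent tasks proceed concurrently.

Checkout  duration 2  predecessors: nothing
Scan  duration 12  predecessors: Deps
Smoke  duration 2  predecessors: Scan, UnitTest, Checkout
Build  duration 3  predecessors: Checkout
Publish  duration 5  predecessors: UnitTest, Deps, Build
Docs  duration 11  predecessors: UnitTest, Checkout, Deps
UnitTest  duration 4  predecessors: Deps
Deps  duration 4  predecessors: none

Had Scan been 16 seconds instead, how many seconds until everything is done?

Baseline: Deps→UnitTest→Docs = 4+4+11 = 19 → 19 seconds.
Scan is off the critical path — its longest chain is 18 seconds, giving 1 of slack.
Now Deps→Scan→Smoke = 4+16+2 = 22 is longest, so the finish becomes 22 seconds.

22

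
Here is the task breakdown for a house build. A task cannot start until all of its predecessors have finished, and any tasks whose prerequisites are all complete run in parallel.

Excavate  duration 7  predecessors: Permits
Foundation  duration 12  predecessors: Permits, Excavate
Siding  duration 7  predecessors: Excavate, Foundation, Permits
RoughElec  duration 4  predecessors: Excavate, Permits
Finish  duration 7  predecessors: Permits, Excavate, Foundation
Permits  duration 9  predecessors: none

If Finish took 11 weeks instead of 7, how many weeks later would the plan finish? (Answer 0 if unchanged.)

4

Baseline: Permits→Excavate→Foundation→Finish = 9+7+12+7 = 35 → 35 weeks.
Finish lies on that path, so at 11 weeks the path becomes 39 weeks.
That remains the longest chain; total 39 weeks.
Change in finish: 39 − 35 = +4 weeks.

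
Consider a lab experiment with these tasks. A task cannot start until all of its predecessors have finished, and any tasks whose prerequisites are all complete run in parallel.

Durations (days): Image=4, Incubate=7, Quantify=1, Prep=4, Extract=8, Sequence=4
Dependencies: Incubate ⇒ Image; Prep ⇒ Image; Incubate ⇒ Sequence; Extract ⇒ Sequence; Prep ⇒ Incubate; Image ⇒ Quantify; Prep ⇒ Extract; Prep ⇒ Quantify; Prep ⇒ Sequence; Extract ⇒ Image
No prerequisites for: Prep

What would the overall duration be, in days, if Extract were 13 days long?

22

Actual critical path: Prep→Extract→Image→Quantify = 4+8+4+1 = 17 ⇒ 17 days.
Extract is on the critical path; changing it to 13 makes that path 22 days.
The critical path is still Prep→Extract→Image→Quantify; finish is now 22 days.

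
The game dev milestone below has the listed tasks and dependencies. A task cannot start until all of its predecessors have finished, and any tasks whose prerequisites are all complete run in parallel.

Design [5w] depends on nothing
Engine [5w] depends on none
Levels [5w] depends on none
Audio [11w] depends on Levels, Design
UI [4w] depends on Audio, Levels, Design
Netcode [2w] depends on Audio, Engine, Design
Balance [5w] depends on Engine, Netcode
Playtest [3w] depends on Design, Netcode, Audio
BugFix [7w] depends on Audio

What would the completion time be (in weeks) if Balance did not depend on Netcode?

With the dependency in place, Design→Audio→Netcode→Balance = 5+11+2+5 = 23 sets the finish at 23 weeks.
Without Netcode→Balance, Balance's earliest start moves from 18 to 5.
The longest chain is now Design→Audio→BugFix = 5+11+7 = 23, so the project takes 23 weeks.

23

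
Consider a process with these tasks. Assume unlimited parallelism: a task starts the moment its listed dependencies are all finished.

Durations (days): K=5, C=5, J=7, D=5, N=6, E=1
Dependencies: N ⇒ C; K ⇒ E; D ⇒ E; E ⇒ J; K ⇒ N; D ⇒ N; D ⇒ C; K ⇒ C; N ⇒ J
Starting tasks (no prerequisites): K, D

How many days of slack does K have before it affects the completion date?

The longest chain is K→N→J = 5+6+7 = 18; overall finish 18 days.
Longest path through K: 18 days (earliest finish 5, latest finish 5).
Float = 18 − 18 = 0.

0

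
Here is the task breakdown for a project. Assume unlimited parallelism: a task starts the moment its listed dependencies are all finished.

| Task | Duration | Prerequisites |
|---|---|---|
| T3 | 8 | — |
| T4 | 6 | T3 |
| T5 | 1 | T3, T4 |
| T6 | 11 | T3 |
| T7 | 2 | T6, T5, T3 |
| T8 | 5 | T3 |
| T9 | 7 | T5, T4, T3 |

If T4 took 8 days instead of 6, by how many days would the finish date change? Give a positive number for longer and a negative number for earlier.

Baseline: T3→T4→T5→T9 = 8+6+1+7 = 22 → 22 days.
Since T4 is critical, the +2 change carries straight to that chain (now 24 days).
That remains the longest chain; total 24 days.
Change in finish: 24 − 22 = +2 days.

2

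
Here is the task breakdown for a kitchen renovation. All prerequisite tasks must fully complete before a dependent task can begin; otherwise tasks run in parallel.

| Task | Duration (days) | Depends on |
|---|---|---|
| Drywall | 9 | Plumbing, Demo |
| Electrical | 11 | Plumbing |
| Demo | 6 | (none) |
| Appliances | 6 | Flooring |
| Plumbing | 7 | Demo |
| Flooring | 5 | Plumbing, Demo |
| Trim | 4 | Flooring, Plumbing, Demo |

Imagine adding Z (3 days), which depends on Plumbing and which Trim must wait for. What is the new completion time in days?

Originally the kitchen renovation takes 24 days.
With Z inserted, Trim now waits for max(Flooring, Plumbing, Demo, Z).
New critical path: Demo→Plumbing→Electrical = 6+7+11 = 24 ⇒ 24 days.

24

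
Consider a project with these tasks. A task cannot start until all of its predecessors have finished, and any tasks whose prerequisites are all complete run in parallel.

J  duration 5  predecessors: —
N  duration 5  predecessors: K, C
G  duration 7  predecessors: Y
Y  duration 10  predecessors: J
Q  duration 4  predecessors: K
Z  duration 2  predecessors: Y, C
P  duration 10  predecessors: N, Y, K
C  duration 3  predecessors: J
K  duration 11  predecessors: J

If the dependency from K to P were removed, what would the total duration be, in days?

Original critical path: J→K→N→P = 5+11+5+10 = 31 ⇒ 31 days.
Dropping K→P doesn't change P's earliest start (21); another predecessor still binds.
After: J→K→N→P = 5+11+5+10 = 31 → 31 days.

31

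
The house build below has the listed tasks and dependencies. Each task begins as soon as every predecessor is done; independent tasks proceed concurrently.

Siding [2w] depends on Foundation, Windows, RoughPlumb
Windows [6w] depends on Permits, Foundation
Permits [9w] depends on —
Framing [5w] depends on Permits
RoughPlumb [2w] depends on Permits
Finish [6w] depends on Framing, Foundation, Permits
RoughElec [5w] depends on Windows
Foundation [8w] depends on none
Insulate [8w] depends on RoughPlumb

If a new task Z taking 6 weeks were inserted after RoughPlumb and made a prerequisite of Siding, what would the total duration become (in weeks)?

Originally the job takes 20 weeks.
With Z inserted, Siding now waits for max(Foundation, Windows, RoughPlumb, Z).
New critical path: Permits→Framing→Finish = 9+5+6 = 20 ⇒ 20 weeks.

20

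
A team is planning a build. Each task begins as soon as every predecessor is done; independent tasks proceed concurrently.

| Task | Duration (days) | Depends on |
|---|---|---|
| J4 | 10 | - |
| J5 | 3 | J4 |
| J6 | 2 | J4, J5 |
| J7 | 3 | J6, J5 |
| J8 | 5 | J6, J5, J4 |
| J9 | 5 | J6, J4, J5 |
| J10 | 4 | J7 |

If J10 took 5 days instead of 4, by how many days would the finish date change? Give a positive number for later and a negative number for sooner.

1

Critical path before the change: J4→J5→J6→J7→J10 = 10+3+2+3+4 = 22 giving 22 days.
J10 lies on that path, so at 5 days the path becomes 23 days.
The critical path is still J4→J5→J6→J7→J10; finish is now 23 days.
Change in finish: 23 − 22 = +1 days.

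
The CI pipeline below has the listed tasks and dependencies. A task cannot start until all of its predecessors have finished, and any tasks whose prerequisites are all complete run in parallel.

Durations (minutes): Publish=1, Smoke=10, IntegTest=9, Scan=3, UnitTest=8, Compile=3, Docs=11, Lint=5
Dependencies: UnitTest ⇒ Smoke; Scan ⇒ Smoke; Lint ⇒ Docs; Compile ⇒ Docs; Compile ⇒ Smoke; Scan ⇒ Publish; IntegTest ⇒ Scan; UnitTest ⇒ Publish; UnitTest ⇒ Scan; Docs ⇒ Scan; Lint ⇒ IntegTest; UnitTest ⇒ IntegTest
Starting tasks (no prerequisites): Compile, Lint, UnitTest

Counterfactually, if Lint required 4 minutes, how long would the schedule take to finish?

30

Baseline: UnitTest→IntegTest→Scan→Smoke = 8+9+3+10 = 30 → 30 minutes.
Lint is off the critical path — its longest chain is 29 minutes, giving 1 of slack.
No other chain overtakes it, so the finish is 30 minutes.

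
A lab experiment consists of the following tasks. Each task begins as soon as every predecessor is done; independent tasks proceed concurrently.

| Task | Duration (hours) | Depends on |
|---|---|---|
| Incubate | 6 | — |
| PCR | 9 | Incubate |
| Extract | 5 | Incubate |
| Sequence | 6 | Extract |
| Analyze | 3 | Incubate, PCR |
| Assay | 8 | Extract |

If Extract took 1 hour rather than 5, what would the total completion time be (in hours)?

18

The binding path is Incubate→Extract→Assay = 6+5+8 = 19; finish at 19 hours.
Extract is on the critical path; changing it to 1 makes that path 15 hours.
Now Incubate→PCR→Analyze = 6+9+3 = 18 is longest, so the finish becomes 18 hours.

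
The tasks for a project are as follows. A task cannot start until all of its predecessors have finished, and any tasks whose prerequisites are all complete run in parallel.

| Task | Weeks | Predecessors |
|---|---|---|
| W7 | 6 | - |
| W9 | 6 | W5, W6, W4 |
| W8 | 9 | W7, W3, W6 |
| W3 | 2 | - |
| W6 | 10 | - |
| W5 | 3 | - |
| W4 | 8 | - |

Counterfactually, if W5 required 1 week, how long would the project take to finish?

19

As given, the longest chain is W6→W8 = 10+9 = 19, so the finish is 19 weeks.
W5 is off the critical path — its longest chain is 9 weeks, giving 10 of slack.
No other chain overtakes it, so the finish is 19 weeks.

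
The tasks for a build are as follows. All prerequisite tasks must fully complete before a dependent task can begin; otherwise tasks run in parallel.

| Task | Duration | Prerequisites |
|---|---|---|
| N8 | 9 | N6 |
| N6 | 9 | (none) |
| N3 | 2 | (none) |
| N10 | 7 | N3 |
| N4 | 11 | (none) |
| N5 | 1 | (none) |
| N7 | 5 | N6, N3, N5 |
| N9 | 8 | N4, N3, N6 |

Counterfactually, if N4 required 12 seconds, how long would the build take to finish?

Baseline: N4→N9 = 11+8 = 19 → 19 seconds.
N4 lies on that path, so at 12 seconds the path becomes 20 seconds.
No other chain overtakes it, so the finish is 20 seconds.

20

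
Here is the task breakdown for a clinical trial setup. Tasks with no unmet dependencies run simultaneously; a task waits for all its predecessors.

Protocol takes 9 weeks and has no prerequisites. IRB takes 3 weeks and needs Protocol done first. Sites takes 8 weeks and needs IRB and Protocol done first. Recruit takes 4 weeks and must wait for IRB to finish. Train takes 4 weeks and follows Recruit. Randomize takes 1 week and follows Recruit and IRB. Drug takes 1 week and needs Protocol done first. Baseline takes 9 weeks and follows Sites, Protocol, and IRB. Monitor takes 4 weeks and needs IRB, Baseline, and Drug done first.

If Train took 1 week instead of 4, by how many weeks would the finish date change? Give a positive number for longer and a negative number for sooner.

The binding path is Protocol→IRB→Sites→Baseline→Monitor = 9+3+8+9+4 = 33; finish at 33 weeks.
The longest path through Train is only 20 weeks, so Train has float 13.
The critical path is still Protocol→IRB→Sites→Baseline→Monitor; finish is now 33 weeks.
Change in finish: 33 − 33 = +0 weeks.

0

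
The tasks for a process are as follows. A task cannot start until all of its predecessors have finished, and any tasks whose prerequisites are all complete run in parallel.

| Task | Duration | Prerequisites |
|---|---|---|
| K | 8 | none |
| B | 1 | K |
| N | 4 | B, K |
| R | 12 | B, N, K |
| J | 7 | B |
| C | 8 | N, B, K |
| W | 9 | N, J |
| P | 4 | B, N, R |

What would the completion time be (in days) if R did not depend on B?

29

Original critical path: K→B→N→R→P = 8+1+4+12+4 = 29 ⇒ 29 days.
Dropping B→R doesn't change R's earliest start (13); another predecessor still binds.
After: K→B→N→R→P = 8+1+4+12+4 = 29 → 29 days.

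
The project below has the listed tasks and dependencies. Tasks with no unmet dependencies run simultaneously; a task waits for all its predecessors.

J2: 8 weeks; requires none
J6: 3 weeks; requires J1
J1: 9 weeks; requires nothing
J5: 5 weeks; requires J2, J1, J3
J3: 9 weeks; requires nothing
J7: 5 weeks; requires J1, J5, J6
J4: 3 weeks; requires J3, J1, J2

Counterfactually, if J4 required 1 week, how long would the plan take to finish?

19

Actual critical path: J1→J5→J7 = 9+5+5 = 19 ⇒ 19 weeks.
J4 has 7 weeks of float (longest path through it is 12).
No other chain overtakes it, so the finish is 19 weeks.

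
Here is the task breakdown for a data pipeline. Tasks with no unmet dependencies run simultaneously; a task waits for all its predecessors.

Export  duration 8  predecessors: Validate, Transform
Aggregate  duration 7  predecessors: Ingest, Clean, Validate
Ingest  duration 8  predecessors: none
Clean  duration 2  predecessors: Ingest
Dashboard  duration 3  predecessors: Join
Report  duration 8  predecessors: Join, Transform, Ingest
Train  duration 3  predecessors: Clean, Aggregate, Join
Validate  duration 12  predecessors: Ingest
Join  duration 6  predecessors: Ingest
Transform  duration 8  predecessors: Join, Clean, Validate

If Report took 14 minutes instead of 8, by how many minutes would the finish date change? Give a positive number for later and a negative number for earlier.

As given, the longest chain is Ingest→Validate→Transform→Report = 8+12+8+8 = 36, so the finish is 36 minutes.
Report is on the critical path; changing it to 14 makes that path 42 minutes.
The critical path is still Ingest→Validate→Transform→Report; finish is now 42 minutes.
Change in finish: 42 − 36 = +6 minutes.

6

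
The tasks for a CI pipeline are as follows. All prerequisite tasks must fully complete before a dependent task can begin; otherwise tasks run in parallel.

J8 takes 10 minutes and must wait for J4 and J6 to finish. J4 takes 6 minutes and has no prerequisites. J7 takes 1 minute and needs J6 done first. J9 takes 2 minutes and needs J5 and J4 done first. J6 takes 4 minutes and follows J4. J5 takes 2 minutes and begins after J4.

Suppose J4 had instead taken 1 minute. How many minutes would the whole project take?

15

As given, the longest chain is J4→J6→J8 = 6+4+10 = 20, so the finish is 20 minutes.
J4 lies on that path, so at 1 minute the path becomes 15 minutes.
No other chain overtakes it, so the finish is 15 minutes.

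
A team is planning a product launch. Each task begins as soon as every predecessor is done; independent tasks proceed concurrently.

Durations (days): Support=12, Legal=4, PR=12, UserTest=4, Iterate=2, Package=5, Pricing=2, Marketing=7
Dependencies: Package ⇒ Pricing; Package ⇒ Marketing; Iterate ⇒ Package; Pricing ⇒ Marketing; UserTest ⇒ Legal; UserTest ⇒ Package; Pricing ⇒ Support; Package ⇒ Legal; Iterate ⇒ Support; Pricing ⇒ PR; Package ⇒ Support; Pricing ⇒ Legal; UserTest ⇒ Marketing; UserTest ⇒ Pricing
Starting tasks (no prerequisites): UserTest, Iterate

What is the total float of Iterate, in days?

2

The longest chain is UserTest→Package→Pricing→PR = 4+5+2+12 = 23; overall finish 23 days.
Longest path through Iterate: 21 days (earliest finish 2, latest finish 4).
So Iterate can slip 4 − 2 = 2 days.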